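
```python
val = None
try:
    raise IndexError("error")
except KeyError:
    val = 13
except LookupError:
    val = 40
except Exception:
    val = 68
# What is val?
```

Step-by-step execution trace:
1. `raise IndexError(...)` raises IndexError.
2. `except KeyError` does not match (IndexError is not a subclass of KeyError); skipped.
3. `except LookupError` matches (IndexError is a subclass of LookupError) → val = 40.
4. `except Exception` is not reached.
Result: 40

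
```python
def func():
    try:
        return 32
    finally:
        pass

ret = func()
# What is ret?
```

Step-by-step execution trace:
1. `func()` enters try: `return 32` sets pending return value 32.
2. Before returning, `finally: pass` runs (no effect).
3. func() returns 32 → ret = 32.
Result: 32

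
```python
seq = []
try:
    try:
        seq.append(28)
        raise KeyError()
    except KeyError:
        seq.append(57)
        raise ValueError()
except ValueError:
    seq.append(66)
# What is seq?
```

Step-by-step execution trace:
1. Inner try: `seq.append(28)` → seq = [28].
2. `raise KeyError()` raises KeyError.
3. Inner `except KeyError` matches → `seq.append(57)` → seq = [28, 57].
4. `raise ValueError()` raises ValueError; propagates to outer try.
5. Outer `except ValueError` matches → `seq.append(66)` → seq = [28, 57, 66].
Result: [28, 57, 66]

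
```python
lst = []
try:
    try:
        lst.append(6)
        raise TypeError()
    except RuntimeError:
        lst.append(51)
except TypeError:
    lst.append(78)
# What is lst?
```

Step-by-step execution trace:
1. Inner try: `lst.append(6)` → lst = [6].
2. `raise TypeError()` raises TypeError.
3. Inner `except RuntimeError` does not match TypeError; exception propagates to outer try.
4. Outer `except TypeError` matches → `lst.append(78)` → lst = [6, 78].
Result: [6, 78]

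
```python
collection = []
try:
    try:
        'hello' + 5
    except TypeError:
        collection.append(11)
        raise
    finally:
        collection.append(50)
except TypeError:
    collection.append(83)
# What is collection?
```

Step-by-step execution trace:
1. Inner try: `'hello' + 5` raises TypeError.
2. Inner `except TypeError` matches → `collection.append(11)` → collection = [11].
3. bare `raise` re-raises TypeError.
4. Inner `finally` runs during unwinding: `collection.append(50)` → collection = [11, 50].
5. Outer `except TypeError` matches → `collection.append(83)` → collection = [11, 50, 83].
Result: [11, 50, 83]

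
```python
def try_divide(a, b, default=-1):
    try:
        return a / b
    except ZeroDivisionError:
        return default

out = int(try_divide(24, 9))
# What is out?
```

Step-by-step execution trace:
1. `try_divide(24, 9)` enters try: `return 24 / 9` → returns 2.6666666666666665. No exception raised.
2. `except ZeroDivisionError` is skipped.
3. `int(2.6666666666666665)` → 2 → out = 2.
Result: 2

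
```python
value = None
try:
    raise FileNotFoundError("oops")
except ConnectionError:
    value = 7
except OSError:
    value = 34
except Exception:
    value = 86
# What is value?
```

Step-by-step execution trace:
1. `raise FileNotFoundError(...)` raises FileNotFoundError.
2. `except ConnectionError` does not match (FileNotFoundError is not a subclass of ConnectionError); skipped.
3. `except OSError` matches (FileNotFoundError is a subclass of OSError) → value = 34.
4. `except Exception` is not reached.
Result: 34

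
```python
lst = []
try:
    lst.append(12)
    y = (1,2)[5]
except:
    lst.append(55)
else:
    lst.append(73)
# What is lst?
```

Step-by-step execution trace:
1. try: `lst.append(12)` → lst = [12].
2. `y = (1,2)[5]` raises IndexError.
3. bare `except` matches → `lst.append(55)` → lst = [12, 55].
4. `else` is skipped (an exception was raised).
Result: [12, 55]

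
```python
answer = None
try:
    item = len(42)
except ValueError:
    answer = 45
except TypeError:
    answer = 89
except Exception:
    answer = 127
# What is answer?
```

Step-by-step execution trace:
1. `item = len(42)` raises TypeError.
2. `except ValueError` does not match TypeError; skipped.
3. `except TypeError` matches → answer = 89.
4. Remaining except clauses are skipped.
Result: 89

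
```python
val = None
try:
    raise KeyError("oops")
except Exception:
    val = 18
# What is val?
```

Step-by-step execution trace:
1. `raise KeyError(...)` raises KeyError.
2. `except Exception` matches (KeyError is a subclass of Exception) → val = 18.
Result: 18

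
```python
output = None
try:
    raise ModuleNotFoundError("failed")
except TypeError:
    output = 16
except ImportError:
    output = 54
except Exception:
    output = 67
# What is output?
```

Step-by-step execution trace:
1. `raise ModuleNotFoundError(...)` raises ModuleNotFoundError.
2. `except TypeError` does not match (ModuleNotFoundError is not a subclass of TypeError); skipped.
3. `except ImportError` matches (ModuleNotFoundError is a subclass of ImportError) → output = 54.
4. `except Exception` is not reached.
Result: 54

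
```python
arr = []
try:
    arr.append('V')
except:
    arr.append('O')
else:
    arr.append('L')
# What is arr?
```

Step-by-step execution trace:
1. try: `arr.append('V')` → arr = ['V']. No exception raised.
2. `except` is skipped.
3. `else` runs (try completed without exception): `arr.append('L')` → arr = ['V', 'L'].
Result: ['V', 'L']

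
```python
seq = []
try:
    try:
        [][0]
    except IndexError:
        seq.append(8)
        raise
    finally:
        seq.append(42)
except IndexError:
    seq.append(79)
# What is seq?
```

Step-by-step execution trace:
1. Inner try: `[][0]` raises IndexError.
2. Inner `except IndexError` matches → `seq.append(8)` → seq = [8].
3. bare `raise` re-raises IndexError.
4. Inner `finally` runs during unwinding: `seq.append(42)` → seq = [8, 42].
5. Outer `except IndexError` matches → `seq.append(79)` → seq = [8, 42, 79].
Result: [8, 42, 79]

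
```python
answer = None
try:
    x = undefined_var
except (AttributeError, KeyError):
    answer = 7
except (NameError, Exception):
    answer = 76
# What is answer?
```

Step-by-step execution trace:
1. `x = undefined_var` raises NameError.
2. `except (AttributeError, KeyError)` does not match NameError; skipped.
3. `except (NameError, Exception)` matches (NameError is in the tuple) → answer = 76.
Result: 76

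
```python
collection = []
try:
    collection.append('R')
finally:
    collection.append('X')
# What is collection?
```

Step-by-step execution trace:
1. try: `collection.append('R')` → collection = ['R'].
2. The try body completes without raising.
3. finally always runs: `collection.append('X')` → collection = ['R', 'X'].
Result: ['R', 'X']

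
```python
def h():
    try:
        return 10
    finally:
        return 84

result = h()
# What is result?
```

Step-by-step execution trace:
1. `h()` enters try: `return 10` sets pending return value 10.
2. Before returning, `finally: return 84` runs and overrides the pending return.
3. h() returns 84 → result = 84.
Result: 84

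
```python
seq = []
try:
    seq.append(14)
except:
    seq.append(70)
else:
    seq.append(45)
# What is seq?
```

Step-by-step execution trace:
1. try: `seq.append(14)` → seq = [14]. No exception raised.
2. `except` is skipped.
3. `else` runs (try completed without exception): `seq.append(45)` → seq = [14, 45].
Result: [14, 45]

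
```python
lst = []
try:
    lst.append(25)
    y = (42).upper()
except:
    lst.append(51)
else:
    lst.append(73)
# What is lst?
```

Step-by-step execution trace:
1. try: `lst.append(25)` → lst = [25].
2. `y = (42).upper()` raises AttributeError.
3. bare `except` matches → `lst.append(51)` → lst = [25, 51].
4. `else` is skipped (an exception was raised).
Result: [25, 51]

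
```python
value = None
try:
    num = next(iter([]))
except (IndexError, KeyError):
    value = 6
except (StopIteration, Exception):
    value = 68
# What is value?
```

Step-by-step execution trace:
1. `num = next(iter([]))` raises StopIteration.
2. `except (IndexError, KeyError)` does not match StopIteration; skipped.
3. `except (StopIteration, Exception)` matches (StopIteration is in the tuple) → value = 68.
Result: 68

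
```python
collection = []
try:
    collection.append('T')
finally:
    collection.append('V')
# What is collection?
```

Step-by-step execution trace:
1. try: `collection.append('T')` → collection = ['T'].
2. The try body completes without raising.
3. finally always runs: `collection.append('V')` → collection = ['T', 'V'].
Result: ['T', 'V']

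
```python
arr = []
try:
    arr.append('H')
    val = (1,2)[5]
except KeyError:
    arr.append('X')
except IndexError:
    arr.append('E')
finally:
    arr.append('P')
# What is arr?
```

Step-by-step execution trace:
1. try: `arr.append('H')` → arr = ['H'].
2. `val = (1,2)[5]` raises IndexError.
3. `except KeyError` does not match IndexError; skipped.
4. `except IndexError` matches → `arr.append('E')` → arr = ['H', 'E'].
5. finally always runs: `arr.append('P')` → arr = ['H', 'E', 'P'].
Result: ['H', 'E', 'P']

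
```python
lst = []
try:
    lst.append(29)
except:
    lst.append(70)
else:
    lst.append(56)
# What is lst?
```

Step-by-step execution trace:
1. try: `lst.append(29)` → lst = [29]. No exception raised.
2. `except` is skipped.
3. `else` runs (try completed without exception): `lst.append(56)` → lst = [29, 56].
Result: [29, 56]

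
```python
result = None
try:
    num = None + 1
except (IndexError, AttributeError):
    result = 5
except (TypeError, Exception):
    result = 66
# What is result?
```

Step-by-step execution trace:
1. `num = None + 1` raises TypeError.
2. `except (IndexError, AttributeError)` does not match TypeError; skipped.
3. `except (TypeError, Exception)` matches (TypeError is in the tuple) → result = 66.
Result: 66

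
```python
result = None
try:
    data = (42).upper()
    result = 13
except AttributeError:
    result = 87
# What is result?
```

Step-by-step execution trace:
1. `data = (42).upper()` raises AttributeError.
2. `result = 13` is not reached.
3. `except AttributeError` matches → result = 87.
Result: 87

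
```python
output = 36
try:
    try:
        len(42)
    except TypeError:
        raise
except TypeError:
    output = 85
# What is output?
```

Step-by-step execution trace:
1. Inner try: `len(42)` raises TypeError.
2. Inner `except TypeError` matches; bare `raise` re-raises the same TypeError.
3. Outer `except TypeError` matches → output = 85.
Result: 85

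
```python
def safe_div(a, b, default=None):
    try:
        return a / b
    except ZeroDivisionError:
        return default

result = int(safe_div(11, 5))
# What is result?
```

Step-by-step execution trace:
1. `safe_div(11, 5)` enters try: `return 11 / 5` → returns 2.2. No exception raised.
2. `except ZeroDivisionError` is skipped.
3. `int(2.2)` → 2 → result = 2.
Result: 2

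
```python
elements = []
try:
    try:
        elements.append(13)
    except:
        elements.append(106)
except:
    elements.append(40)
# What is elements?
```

Step-by-step execution trace:
1. Inner try: `elements.append(13)` → elements = [13]. No exception raised.
2. Inner `except` is skipped.
3. Inner try completes normally; outer `except` is skipped.
Result: [13]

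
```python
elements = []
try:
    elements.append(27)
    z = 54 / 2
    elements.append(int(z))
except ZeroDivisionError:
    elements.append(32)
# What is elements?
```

Step-by-step execution trace:
1. try: `elements.append(27)` → elements = [27].
2. `z = 54 / 2` → z = 27.0. No exception raised.
3. `elements.append(int(z))` → elements = [27, 27].
4. `except ZeroDivisionError` is skipped (no exception was raised).
Result: [27, 27]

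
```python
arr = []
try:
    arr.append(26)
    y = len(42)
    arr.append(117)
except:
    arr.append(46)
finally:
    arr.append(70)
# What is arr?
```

Step-by-step execution trace:
1. try: `arr.append(26)` → arr = [26].
2. `y = len(42)` raises TypeError; `arr.append(117)` is not reached.
3. bare `except` matches → `arr.append(46)` → arr = [26, 46].
4. finally always runs: `arr.append(70)` → arr = [26, 46, 70].
Result: [26, 46, 70]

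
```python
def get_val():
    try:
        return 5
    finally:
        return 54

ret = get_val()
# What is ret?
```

Step-by-step execution trace:
1. `get_val()` enters try: `return 5` sets pending return value 5.
2. Before returning, `finally: return 54` runs and overrides the pending return.
3. get_val() returns 54 → ret = 54.
Result: 54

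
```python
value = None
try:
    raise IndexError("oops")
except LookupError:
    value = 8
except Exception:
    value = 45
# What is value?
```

Step-by-step execution trace:
1. `raise IndexError(...)` raises IndexError.
2. `except LookupError` matches (IndexError is a subclass of LookupError) → value = 8.
3. `except Exception` is not reached.
Result: 8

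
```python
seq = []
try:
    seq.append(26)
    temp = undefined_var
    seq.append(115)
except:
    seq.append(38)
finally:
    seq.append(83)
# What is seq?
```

Step-by-step execution trace:
1. try: `seq.append(26)` → seq = [26].
2. `temp = undefined_var` raises NameError; `seq.append(115)` is not reached.
3. bare `except` matches → `seq.append(38)` → seq = [26, 38].
4. finally always runs: `seq.append(83)` → seq = [26, 38, 83].
Result: [26, 38, 83]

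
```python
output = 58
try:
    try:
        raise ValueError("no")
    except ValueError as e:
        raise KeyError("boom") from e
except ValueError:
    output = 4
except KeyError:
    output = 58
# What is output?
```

Step-by-step execution trace:
1. Inner try raises ValueError; inner `except ValueError as e` catches it.
2. `raise KeyError(...) from e` raises KeyError (ValueError is attached as __cause__, but only KeyError is active).
3. Outer `except ValueError` does not match KeyError; skipped.
4. Outer `except KeyError` matches → output = 58.
Result: 58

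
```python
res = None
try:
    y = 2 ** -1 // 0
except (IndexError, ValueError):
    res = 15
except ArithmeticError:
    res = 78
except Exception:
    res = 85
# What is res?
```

Step-by-step execution trace:
1. `y = 2 ** -1 // 0` raises ZeroDivisionError.
2. `except (IndexError, ValueError)` does not match ZeroDivisionError; skipped.
3. `except ArithmeticError` matches (ZeroDivisionError is a subclass of ArithmeticError) → res = 78.
4. `except Exception` is not reached.
Result: 78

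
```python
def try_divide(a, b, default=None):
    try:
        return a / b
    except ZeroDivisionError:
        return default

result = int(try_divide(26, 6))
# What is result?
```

Step-by-step execution trace:
1. `try_divide(26, 6)` enters try: `return 26 / 6` → returns 4.333333333333333. No exception raised.
2. `except ZeroDivisionError` is skipped.
3. `int(4.333333333333333)` → 4 → result = 4.
Result: 4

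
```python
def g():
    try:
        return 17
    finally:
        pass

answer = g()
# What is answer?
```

Step-by-step execution trace:
1. `g()` enters try: `return 17` sets pending return value 17.
2. Before returning, `finally: pass` runs (no effect).
3. g() returns 17 → answer = 17.
Result: 17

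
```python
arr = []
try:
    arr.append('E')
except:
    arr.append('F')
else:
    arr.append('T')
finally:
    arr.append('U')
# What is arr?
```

Step-by-step execution trace:
1. try: `arr.append('E')` → arr = ['E']. No exception raised.
2. `except` is skipped.
3. `else` runs: `arr.append('T')` → arr = ['E', 'T'].
4. `finally` always runs: `arr.append('U')` → arr = ['E', 'T', 'U'].
Result: ['E', 'T', 'U']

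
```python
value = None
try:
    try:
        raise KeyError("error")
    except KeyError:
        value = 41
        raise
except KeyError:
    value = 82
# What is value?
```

Step-by-step execution trace:
1. Inner try: `raise KeyError("error")` raises KeyError.
2. Inner `except KeyError` matches → value = 41.
3. bare `raise` re-raises the same KeyError.
4. Outer `except KeyError` matches → value = 82.
Result: 82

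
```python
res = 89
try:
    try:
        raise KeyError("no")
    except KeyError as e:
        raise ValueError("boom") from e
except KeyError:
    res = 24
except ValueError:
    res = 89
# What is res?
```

Step-by-step execution trace:
1. Inner try raises KeyError; inner `except KeyError as e` catches it.
2. `raise ValueError(...) from e` raises ValueError (KeyError is attached as __cause__, but only ValueError is active).
3. Outer `except KeyError` does not match ValueError; skipped.
4. Outer `except ValueError` matches → res = 89.
Result: 89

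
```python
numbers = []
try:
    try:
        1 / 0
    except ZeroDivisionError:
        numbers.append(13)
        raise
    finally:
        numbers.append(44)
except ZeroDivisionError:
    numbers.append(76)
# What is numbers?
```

Step-by-step execution trace:
1. Inner try: `1 / 0` raises ZeroDivisionError.
2. Inner `except ZeroDivisionError` matches → `numbers.append(13)` → numbers = [13].
3. bare `raise` re-raises ZeroDivisionError.
4. Inner `finally` runs during unwinding: `numbers.append(44)` → numbers = [13, 44].
5. Outer `except ZeroDivisionError` matches → `numbers.append(76)` → numbers = [13, 44, 76].
Result: [13, 44, 76]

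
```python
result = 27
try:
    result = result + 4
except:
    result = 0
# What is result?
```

Step-by-step execution trace:
1. result starts at 27.
2. try: `result = result + 4` → result = 31. No exception raised.
3. `except` is skipped.
Result: 31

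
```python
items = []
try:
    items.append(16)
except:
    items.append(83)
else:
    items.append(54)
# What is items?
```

Step-by-step execution trace:
1. try: `items.append(16)` → items = [16]. No exception raised.
2. `except` is skipped.
3. `else` runs (try completed without exception): `items.append(54)` → items = [16, 54].
Result: [16, 54]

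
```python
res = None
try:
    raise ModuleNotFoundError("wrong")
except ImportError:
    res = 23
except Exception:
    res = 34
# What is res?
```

Step-by-step execution trace:
1. `raise ModuleNotFoundError(...)` raises ModuleNotFoundError.
2. `except ImportError` matches (ModuleNotFoundError is a subclass of ImportError) → res = 23.
3. `except Exception` is not reached.
Result: 23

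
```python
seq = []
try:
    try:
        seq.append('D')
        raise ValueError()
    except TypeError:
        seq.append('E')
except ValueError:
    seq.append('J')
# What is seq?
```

Step-by-step execution trace:
1. Inner try: `seq.append('D')` → seq = ['D'].
2. `raise ValueError()` raises ValueError.
3. Inner `except TypeError` does not match ValueError; exception propagates to outer try.
4. Outer `except ValueError` matches → `seq.append('J')` → seq = ['D', 'J'].
Result: ['D', 'J']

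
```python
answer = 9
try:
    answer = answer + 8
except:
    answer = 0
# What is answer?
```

Step-by-step execution trace:
1. answer starts at 9.
2. try: `answer = answer + 8` → answer = 17. No exception raised.
3. `except` is skipped.
Result: 17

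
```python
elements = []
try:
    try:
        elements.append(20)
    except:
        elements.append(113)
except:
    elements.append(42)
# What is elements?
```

Step-by-step execution trace:
1. Inner try: `elements.append(20)` → elements = [20]. No exception raised.
2. Inner `except` is skipped.
3. Inner try completes normally; outer `except` is skipped.
Result: [20]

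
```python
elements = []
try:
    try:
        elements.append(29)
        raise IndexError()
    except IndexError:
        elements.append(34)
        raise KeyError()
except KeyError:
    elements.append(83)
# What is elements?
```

Step-by-step execution trace:
1. Inner try: `elements.append(29)` → elements = [29].
2. `raise IndexError()` raises IndexError.
3. Inner `except IndexError` matches → `elements.append(34)` → elements = [29, 34].
4. `raise KeyError()` raises KeyError; propagates to outer try.
5. Outer `except KeyError` matches → `elements.append(83)` → elements = [29, 34, 83].
Result: [29, 34, 83]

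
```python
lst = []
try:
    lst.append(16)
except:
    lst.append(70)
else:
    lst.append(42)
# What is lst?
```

Step-by-step execution trace:
1. try: `lst.append(16)` → lst = [16]. No exception raised.
2. `except` is skipped.
3. `else` runs (try completed without exception): `lst.append(42)` → lst = [16, 42].
Result: [16, 42]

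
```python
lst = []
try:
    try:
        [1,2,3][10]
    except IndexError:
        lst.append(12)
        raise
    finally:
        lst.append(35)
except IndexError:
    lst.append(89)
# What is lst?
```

Step-by-step execution trace:
1. Inner try: `[1,2,3][10]` raises IndexError.
2. Inner `except IndexError` matches → `lst.append(12)` → lst = [12].
3. bare `raise` re-raises IndexError.
4. Inner `finally` runs during unwinding: `lst.append(35)` → lst = [12, 35].
5. Outer `except IndexError` matches → `lst.append(89)` → lst = [12, 35, 89].
Result: [12, 35, 89]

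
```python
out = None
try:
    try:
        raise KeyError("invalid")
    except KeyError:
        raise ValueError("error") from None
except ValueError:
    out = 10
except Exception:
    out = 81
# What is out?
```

Step-by-step execution trace:
1. Inner try raises KeyError; inner `except KeyError` catches it.
2. `raise ValueError(...) from None` raises ValueError (from None suppresses __context__, but the active exception is still ValueError).
3. Outer `except ValueError` matches → out = 10.
4. `except Exception` is not reached.
Result: 10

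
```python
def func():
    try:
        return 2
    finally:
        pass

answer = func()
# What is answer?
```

Step-by-step execution trace:
1. `func()` enters try: `return 2` sets pending return value 2.
2. Before returning, `finally: pass` runs (no effect).
3. func() returns 2 → answer = 2.
Result: 2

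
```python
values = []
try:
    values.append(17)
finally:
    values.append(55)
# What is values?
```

Step-by-step execution trace:
1. try: `values.append(17)` → values = [17].
2. The try body completes without raising.
3. finally always runs: `values.append(55)` → values = [17, 55].
Result: [17, 55]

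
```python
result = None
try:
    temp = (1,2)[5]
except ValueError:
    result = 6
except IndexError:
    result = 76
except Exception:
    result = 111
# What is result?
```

Step-by-step execution trace:
1. `temp = (1,2)[5]` raises IndexError.
2. `except ValueError` does not match IndexError; skipped.
3. `except IndexError` matches → result = 76.
4. Remaining except clauses are skipped.
Result: 76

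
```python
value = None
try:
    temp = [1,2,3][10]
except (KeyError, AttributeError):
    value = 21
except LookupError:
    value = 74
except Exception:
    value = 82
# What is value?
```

Step-by-step execution trace:
1. `temp = [1,2,3][10]` raises IndexError.
2. `except (KeyError, AttributeError)` does not match IndexError; skipped.
3. `except LookupError` matches (IndexError is a subclass of LookupError) → value = 74.
4. `except Exception` is not reached.
Result: 74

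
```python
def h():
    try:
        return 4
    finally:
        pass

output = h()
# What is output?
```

Step-by-step execution trace:
1. `h()` enters try: `return 4` sets pending return value 4.
2. Before returning, `finally: pass` runs (no effect).
3. h() returns 4 → output = 4.
Result: 4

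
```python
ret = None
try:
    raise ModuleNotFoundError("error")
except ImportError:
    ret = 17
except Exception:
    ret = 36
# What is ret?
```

Step-by-step execution trace:
1. `raise ModuleNotFoundError(...)` raises ModuleNotFoundError.
2. `except ImportError` matches (ModuleNotFoundError is a subclass of ImportError) → ret = 17.
3. `except Exception` is not reached.
Result: 17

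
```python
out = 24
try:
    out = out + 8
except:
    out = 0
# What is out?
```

Step-by-step execution trace:
1. out starts at 24.
2. try: `out = out + 8` → out = 32. No exception raised.
3. `except` is skipped.
Result: 32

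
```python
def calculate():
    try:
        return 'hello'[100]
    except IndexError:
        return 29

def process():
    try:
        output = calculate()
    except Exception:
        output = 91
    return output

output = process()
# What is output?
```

Step-by-step execution trace:
1. `process()` calls `calculate()`.
2. In calculate: `'hello'[100]` raises IndexError; `except IndexError` catches it → returns 29.
3. In process: `output = calculate()` → output = 29. No exception reaches process.
4. `except Exception` is skipped; process returns 29.
5. output = 29.
Result: 29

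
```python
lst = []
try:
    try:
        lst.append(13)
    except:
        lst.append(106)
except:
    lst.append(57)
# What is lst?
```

Step-by-step execution trace:
1. Inner try: `lst.append(13)` → lst = [13]. No exception raised.
2. Inner `except` is skipped.
3. Inner try completes normally; outer `except` is skipped.
Result: [13]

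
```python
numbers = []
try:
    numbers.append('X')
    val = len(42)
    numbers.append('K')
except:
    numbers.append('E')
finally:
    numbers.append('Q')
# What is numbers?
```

Step-by-step execution trace:
1. try: `numbers.append('X')` → numbers = ['X'].
2. `val = len(42)` raises TypeError; `numbers.append('K')` is not reached.
3. bare `except` matches → `numbers.append('E')` → numbers = ['X', 'E'].
4. finally always runs: `numbers.append('Q')` → numbers = ['X', 'E', 'Q'].
Result: ['X', 'E', 'Q']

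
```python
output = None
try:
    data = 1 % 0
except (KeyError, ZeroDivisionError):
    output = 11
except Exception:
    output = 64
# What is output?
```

Step-by-step execution trace:
1. `data = 1 % 0` raises ZeroDivisionError.
2. `except (KeyError, ZeroDivisionError)` matches (ZeroDivisionError is in the tuple) → output = 11.
3. `except Exception` is not reached.
Result: 11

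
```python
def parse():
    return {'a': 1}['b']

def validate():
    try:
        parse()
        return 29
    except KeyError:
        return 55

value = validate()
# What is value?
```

Step-by-step execution trace:
1. `validate()` calls `parse()`.
2. `parse()` evaluates `{'a': 1}['b']`, which raises KeyError; it propagates to the caller.
3. `return 29` is not reached.
4. `except KeyError` in validate matches → returns 55.
5. value = 55.
Result: 55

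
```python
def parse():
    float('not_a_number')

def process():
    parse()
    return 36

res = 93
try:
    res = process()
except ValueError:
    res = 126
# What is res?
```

Step-by-step execution trace:
1. res starts at 93.
2. try: `process()` calls `parse()`.
3. `parse()` evaluates `float('not_a_number')`, which raises ValueError; it propagates through process (uncaught).
4. `return 36` in process is not reached; the assignment to res does not complete.
5. `except ValueError` matches → res = 126.
Result: 126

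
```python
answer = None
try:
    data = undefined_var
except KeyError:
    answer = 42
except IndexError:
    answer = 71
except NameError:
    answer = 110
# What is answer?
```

Step-by-step execution trace:
1. `data = undefined_var` raises NameError.
2. `except KeyError` does not match NameError; skipped.
3. `except IndexError` does not match NameError; skipped.
4. `except NameError` matches → answer = 110.
Result: 110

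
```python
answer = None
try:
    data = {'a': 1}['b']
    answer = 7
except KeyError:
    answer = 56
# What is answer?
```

Step-by-step execution trace:
1. `data = {'a': 1}['b']` raises KeyError.
2. `answer = 7` is not reached.
3. `except KeyError` matches → answer = 56.
Result: 56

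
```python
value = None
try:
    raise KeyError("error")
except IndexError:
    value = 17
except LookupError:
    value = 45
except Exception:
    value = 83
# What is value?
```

Step-by-step execution trace:
1. `raise KeyError(...)` raises KeyError.
2. `except IndexError` does not match (KeyError is not a subclass of IndexError); skipped.
3. `except LookupError` matches (KeyError is a subclass of LookupError) → value = 45.
4. `except Exception` is not reached.
Result: 45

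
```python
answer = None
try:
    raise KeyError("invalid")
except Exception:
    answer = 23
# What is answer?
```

Step-by-step execution trace:
1. `raise KeyError(...)` raises KeyError.
2. `except Exception` matches (KeyError is a subclass of Exception) → answer = 23.
Result: 23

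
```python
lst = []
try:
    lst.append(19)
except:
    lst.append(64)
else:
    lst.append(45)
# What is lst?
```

Step-by-step execution trace:
1. try: `lst.append(19)` → lst = [19]. No exception raised.
2. `except` is skipped.
3. `else` runs (try completed without exception): `lst.append(45)` → lst = [19, 45].
Result: [19, 45]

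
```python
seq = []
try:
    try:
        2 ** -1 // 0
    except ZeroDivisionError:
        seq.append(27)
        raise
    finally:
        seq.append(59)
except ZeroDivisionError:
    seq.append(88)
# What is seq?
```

Step-by-step execution trace:
1. Inner try: `2 ** -1 // 0` raises ZeroDivisionError.
2. Inner `except ZeroDivisionError` matches → `seq.append(27)` → seq = [27].
3. bare `raise` re-raises ZeroDivisionError.
4. Inner `finally` runs during unwinding: `seq.append(59)` → seq = [27, 59].
5. Outer `except ZeroDivisionError` matches → `seq.append(88)` → seq = [27, 59, 88].
Result: [27, 59, 88]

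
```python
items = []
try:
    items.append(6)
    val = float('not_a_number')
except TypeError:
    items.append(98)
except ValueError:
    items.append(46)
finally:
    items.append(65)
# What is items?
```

Step-by-step execution trace:
1. try: `items.append(6)` → items = [6].
2. `val = float('not_a_number')` raises ValueError.
3. `except TypeError` does not match ValueError; skipped.
4. `except ValueError` matches → `items.append(46)` → items = [6, 46].
5. finally always runs: `items.append(65)` → items = [6, 46, 65].
Result: [6, 46, 65]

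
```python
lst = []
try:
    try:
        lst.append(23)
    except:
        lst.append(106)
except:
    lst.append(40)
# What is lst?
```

Step-by-step execution trace:
1. Inner try: `lst.append(23)` → lst = [23]. No exception raised.
2. Inner `except` is skipped.
3. Inner try completes normally; outer `except` is skipped.
Result: [23]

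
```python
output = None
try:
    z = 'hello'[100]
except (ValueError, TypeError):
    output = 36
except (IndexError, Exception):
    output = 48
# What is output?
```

Step-by-step execution trace:
1. `z = 'hello'[100]` raises IndexError.
2. `except (ValueError, TypeError)` does not match IndexError; skipped.
3. `except (IndexError, Exception)` matches (IndexError is in the tuple) → output = 48.
Result: 48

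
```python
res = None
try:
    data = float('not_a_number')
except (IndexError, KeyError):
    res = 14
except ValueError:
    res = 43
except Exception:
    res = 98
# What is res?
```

Step-by-step execution trace:
1. `data = float('not_a_number')` raises ValueError.
2. `except (IndexError, KeyError)` does not match ValueError; skipped.
3. `except ValueError` matches (exact type match) → res = 43.
4. `except Exception` is not reached.
Result: 43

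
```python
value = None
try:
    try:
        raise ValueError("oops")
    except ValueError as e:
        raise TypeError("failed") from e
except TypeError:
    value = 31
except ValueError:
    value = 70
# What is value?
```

Step-by-step execution trace:
1. Inner try raises ValueError; inner `except ValueError as e` catches it.
2. `raise TypeError(...) from e` raises TypeError (ValueError is attached as __cause__, but only TypeError is active).
3. Outer `except TypeError` matches → value = 31.
4. `except ValueError` is not reached.
Result: 31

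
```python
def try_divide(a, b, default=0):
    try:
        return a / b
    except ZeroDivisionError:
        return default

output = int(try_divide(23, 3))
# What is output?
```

Step-by-step execution trace:
1. `try_divide(23, 3)` enters try: `return 23 / 3` → returns 7.666666666666667. No exception raised.
2. `except ZeroDivisionError` is skipped.
3. `int(7.666666666666667)` → 7 → output = 7.
Result: 7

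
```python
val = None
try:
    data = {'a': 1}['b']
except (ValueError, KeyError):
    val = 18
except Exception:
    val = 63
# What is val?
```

Step-by-step execution trace:
1. `data = {'a': 1}['b']` raises KeyError.
2. `except (ValueError, KeyError)` matches (KeyError is in the tuple) → val = 18.
3. `except Exception` is not reached.
Result: 18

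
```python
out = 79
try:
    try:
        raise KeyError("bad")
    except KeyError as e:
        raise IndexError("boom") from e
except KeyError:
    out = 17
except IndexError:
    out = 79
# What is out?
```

Step-by-step execution trace:
1. Inner try raises KeyError; inner `except KeyError as e` catches it.
2. `raise IndexError(...) from e` raises IndexError (KeyError is attached as __cause__, but only IndexError is active).
3. Outer `except KeyError` does not match IndexError; skipped.
4. Outer `except IndexError` matches → out = 79.
Result: 79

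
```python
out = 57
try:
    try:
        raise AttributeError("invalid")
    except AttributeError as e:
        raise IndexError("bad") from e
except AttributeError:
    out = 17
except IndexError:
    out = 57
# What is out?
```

Step-by-step execution trace:
1. Inner try raises AttributeError; inner `except AttributeError as e` catches it.
2. `raise IndexError(...) from e` raises IndexError (AttributeError is attached as __cause__, but only IndexError is active).
3. Outer `except AttributeError` does not match IndexError; skipped.
4. Outer `except IndexError` matches → out = 57.
Result: 57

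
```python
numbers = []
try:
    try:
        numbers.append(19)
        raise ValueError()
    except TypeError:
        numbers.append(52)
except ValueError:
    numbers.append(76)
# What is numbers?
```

Step-by-step execution trace:
1. Inner try: `numbers.append(19)` → numbers = [19].
2. `raise ValueError()` raises ValueError.
3. Inner `except TypeError` does not match ValueError; exception propagates to outer try.
4. Outer `except ValueError` matches → `numbers.append(76)` → numbers = [19, 76].
Result: [19, 76]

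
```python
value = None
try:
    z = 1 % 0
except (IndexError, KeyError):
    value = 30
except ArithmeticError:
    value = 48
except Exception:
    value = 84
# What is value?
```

Step-by-step execution trace:
1. `z = 1 % 0` raises ZeroDivisionError.
2. `except (IndexError, KeyError)` does not match ZeroDivisionError; skipped.
3. `except ArithmeticError` matches (ZeroDivisionError is a subclass of ArithmeticError) → value = 48.
4. `except Exception` is not reached.
Result: 48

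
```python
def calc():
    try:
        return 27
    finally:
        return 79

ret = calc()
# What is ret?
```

Step-by-step execution trace:
1. `calc()` enters try: `return 27` sets pending return value 27.
2. Before returning, `finally: return 79` runs and overrides the pending return.
3. calc() returns 79 → ret = 79.
Result: 79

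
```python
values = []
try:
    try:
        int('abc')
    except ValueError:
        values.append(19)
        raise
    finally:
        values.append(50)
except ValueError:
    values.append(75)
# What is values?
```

Step-by-step execution trace:
1. Inner try: `int('abc')` raises ValueError.
2. Inner `except ValueError` matches → `values.append(19)` → values = [19].
3. bare `raise` re-raises ValueError.
4. Inner `finally` runs during unwinding: `values.append(50)` → values = [19, 50].
5. Outer `except ValueError` matches → `values.append(75)` → values = [19, 50, 75].
Result: [19, 50, 75]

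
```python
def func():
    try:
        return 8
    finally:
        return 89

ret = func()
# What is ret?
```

Step-by-step execution trace:
1. `func()` enters try: `return 8` sets pending return value 8.
2. Before returning, `finally: return 89` runs and overrides the pending return.
3. func() returns 89 → ret = 89.
Result: 89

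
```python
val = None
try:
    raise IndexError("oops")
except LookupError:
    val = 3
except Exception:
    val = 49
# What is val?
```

Step-by-step execution trace:
1. `raise IndexError(...)` raises IndexError.
2. `except LookupError` matches (IndexError is a subclass of LookupError) → val = 3.
3. `except Exception` is not reached.
Result: 3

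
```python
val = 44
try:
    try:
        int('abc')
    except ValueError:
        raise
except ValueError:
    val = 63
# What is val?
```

Step-by-step execution trace:
1. Inner try: `int('abc')` raises ValueError.
2. Inner `except ValueError` matches; bare `raise` re-raises the same ValueError.
3. Outer `except ValueError` matches → val = 63.
Result: 63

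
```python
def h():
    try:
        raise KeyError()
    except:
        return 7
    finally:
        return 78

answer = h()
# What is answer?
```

Step-by-step execution trace:
1. `h()` enters try: `raise KeyError()` raises KeyError.
2. bare `except` matches → `return 7` sets pending return value 7.
3. Before returning, `finally: return 78` runs and overrides the pending return.
4. h() returns 78 → answer = 78.
Result: 78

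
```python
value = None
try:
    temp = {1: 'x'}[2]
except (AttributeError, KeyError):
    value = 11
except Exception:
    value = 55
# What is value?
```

Step-by-step execution trace:
1. `temp = {1: 'x'}[2]` raises KeyError.
2. `except (AttributeError, KeyError)` matches (KeyError is in the tuple) → value = 11.
3. `except Exception` is not reached.
Result: 11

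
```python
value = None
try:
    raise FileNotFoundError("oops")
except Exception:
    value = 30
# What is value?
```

Step-by-step execution trace:
1. `raise FileNotFoundError(...)` raises FileNotFoundError.
2. `except Exception` matches (FileNotFoundError is a subclass of Exception) → value = 30.
Result: 30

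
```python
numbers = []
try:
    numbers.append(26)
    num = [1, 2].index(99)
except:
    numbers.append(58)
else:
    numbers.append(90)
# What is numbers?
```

Step-by-step execution trace:
1. try: `numbers.append(26)` → numbers = [26].
2. `num = [1, 2].index(99)` raises ValueError.
3. bare `except` matches → `numbers.append(58)` → numbers = [26, 58].
4. `else` is skipped (an exception was raised).
Result: [26, 58]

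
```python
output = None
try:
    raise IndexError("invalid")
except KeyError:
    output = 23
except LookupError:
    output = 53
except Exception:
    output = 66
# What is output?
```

Step-by-step execution trace:
1. `raise IndexError(...)` raises IndexError.
2. `except KeyError` does not match (IndexError is not a subclass of KeyError); skipped.
3. `except LookupError` matches (IndexError is a subclass of LookupError) → output = 53.
4. `except Exception` is not reached.
Result: 53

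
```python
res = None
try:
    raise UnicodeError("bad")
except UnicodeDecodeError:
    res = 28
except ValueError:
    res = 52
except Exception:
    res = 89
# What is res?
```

Step-by-step execution trace:
1. `raise UnicodeError(...)` raises UnicodeError.
2. `except UnicodeDecodeError` does not match (UnicodeError is not a subclass of UnicodeDecodeError); skipped.
3. `except ValueError` matches (UnicodeError is a subclass of ValueError) → res = 52.
4. `except Exception` is not reached.
Result: 52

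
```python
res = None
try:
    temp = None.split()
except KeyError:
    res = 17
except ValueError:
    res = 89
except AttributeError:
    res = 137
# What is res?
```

Step-by-step execution trace:
1. `temp = None.split()` raises AttributeError.
2. `except KeyError` does not match AttributeError; skipped.
3. `except ValueError` does not match AttributeError; skipped.
4. `except AttributeError` matches → res = 137.
Result: 137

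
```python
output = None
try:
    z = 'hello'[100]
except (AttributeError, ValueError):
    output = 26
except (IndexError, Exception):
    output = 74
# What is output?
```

Step-by-step execution trace:
1. `z = 'hello'[100]` raises IndexError.
2. `except (AttributeError, ValueError)` does not match IndexError; skipped.
3. `except (IndexError, Exception)` matches (IndexError is in the tuple) → output = 74.
Result: 74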